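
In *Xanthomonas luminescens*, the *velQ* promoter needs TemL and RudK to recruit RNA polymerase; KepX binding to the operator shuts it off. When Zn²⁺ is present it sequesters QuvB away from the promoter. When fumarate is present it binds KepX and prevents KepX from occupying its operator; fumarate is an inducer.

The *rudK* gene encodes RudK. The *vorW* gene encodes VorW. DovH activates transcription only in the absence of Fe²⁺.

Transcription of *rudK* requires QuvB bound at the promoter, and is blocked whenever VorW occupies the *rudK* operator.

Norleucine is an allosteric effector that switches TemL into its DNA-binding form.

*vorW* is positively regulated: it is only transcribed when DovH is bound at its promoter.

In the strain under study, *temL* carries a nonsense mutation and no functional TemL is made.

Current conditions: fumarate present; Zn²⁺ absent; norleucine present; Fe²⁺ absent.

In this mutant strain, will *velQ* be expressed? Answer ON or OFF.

OFF

Fumarate is present, so KepX is inactive.
TemL is non-functional in this strain, so it has no effect.
Zn²⁺ is absent, so QuvB is active.
Fe²⁺ is absent, so DovH is active.
No repressor is bound and DovH is active, so *vorW* is transcribed.
So VorW is produced and active.
With repressor VorW bound, *rudK* is not transcribed.
So RudK is not produced.
Required activator TemL is absent, so *velQ* is not transcribed.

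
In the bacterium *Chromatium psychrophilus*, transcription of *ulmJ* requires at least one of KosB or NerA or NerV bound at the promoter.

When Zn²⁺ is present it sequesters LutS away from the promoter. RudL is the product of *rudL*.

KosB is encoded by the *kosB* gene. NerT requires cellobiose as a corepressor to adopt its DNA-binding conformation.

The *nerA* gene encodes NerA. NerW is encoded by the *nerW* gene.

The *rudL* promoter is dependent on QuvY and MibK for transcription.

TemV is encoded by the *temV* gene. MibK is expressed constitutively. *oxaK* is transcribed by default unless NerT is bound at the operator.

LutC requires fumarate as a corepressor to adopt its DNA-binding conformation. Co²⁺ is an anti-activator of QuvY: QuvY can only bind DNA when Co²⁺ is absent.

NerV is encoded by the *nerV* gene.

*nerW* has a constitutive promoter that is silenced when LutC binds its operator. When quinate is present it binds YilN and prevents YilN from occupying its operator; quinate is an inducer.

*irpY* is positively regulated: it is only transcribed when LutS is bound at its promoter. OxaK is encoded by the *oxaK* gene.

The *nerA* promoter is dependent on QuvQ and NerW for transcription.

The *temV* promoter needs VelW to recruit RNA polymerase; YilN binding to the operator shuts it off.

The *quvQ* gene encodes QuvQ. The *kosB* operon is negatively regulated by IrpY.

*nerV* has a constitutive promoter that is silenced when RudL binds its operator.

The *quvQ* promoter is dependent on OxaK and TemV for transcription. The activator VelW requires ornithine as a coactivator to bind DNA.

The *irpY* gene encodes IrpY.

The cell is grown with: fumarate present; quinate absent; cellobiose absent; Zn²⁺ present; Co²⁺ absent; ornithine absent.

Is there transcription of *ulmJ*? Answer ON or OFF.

ON

Zn²⁺ is present, so LutS is inactive.
Required activator LutS is absent, so *irpY* is not transcribed.
So IrpY is not produced.
With no repressor bound, *kosB* is transcribed.
So KosB is produced and active.
Cellobiose is absent, so NerT is inactive.
With no repressor bound, *oxaK* is transcribed.
So OxaK is produced and active.
Ornithine is absent, so VelW is inactive.
Quinate is absent, so YilN is active.
With repressor YilN bound, *temV* is not transcribed.
So TemV is not produced.
Required activator TemV is absent, so *quvQ* is not transcribed.
So QuvQ is not produced.
Fumarate is present, so LutC is active.
With repressor LutC bound, *nerW* is not transcribed.
So NerW is not produced.
Required activator QuvQ is absent, so *nerA* is not transcribed.
So NerA is not produced.
Co²⁺ is absent, so QuvY is active.
MibK is produced constitutively and is active.
No repressor is bound and QuvY and MibK are active, so *rudL* is transcribed.
So RudL is produced and active.
With repressor RudL bound, *nerV* is not transcribed.
So NerV is not produced.
Activator KosB is present, so *ulmJ* is transcribed.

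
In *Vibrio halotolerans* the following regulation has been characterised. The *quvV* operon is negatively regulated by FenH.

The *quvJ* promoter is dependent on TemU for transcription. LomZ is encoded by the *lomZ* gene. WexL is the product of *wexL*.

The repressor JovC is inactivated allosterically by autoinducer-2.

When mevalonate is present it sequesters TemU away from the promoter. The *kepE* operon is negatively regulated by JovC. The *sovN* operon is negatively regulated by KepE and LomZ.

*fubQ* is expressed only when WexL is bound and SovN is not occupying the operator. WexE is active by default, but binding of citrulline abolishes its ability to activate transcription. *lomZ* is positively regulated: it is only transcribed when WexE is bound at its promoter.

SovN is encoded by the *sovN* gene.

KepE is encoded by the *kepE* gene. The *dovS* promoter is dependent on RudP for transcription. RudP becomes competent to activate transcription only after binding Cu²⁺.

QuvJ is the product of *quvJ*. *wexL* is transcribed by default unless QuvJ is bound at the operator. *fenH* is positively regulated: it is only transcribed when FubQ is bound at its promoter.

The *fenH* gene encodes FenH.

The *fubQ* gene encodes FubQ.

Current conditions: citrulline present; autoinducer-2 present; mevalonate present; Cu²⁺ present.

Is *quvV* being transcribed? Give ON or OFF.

Autoinducer-2 is present, so JovC is inactive.
With no repressor bound, *kepE* is transcribed.
So KepE is produced and active.
Citrulline is present, so WexE is inactive.
Required activator WexE is absent, so *lomZ* is not transcribed.
So LomZ is not produced.
With repressor KepE bound, *sovN* is not transcribed.
So SovN is not produced.
Mevalonate is present, so TemU is inactive.
Required activator TemU is absent, so *quvJ* is not transcribed.
So QuvJ is not produced.
With no repressor bound, *wexL* is transcribed.
So WexL is produced and active.
No repressor is bound and WexL is active, so *fubQ* is transcribed.
So FubQ is produced and active.
No repressor is bound and FubQ is active, so *fenH* is transcribed.
So FenH is produced and active.
With repressor FenH bound, *quvV* is not transcribed.

OFF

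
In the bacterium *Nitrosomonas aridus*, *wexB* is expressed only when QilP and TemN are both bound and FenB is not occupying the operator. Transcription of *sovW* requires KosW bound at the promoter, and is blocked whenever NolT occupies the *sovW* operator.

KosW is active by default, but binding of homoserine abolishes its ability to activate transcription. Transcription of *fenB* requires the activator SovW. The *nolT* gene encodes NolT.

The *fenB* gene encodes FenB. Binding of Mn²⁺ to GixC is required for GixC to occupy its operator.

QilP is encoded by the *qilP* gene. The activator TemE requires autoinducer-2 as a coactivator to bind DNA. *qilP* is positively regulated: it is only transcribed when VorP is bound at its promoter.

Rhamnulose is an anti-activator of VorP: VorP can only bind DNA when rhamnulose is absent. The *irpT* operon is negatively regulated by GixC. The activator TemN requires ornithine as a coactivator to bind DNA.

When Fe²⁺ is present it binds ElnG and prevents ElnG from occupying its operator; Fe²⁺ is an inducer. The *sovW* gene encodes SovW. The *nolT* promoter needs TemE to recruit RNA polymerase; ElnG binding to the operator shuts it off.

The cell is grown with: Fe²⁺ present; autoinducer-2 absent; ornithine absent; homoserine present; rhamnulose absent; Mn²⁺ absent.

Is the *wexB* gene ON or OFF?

Rhamnulose is absent, so VorP is active.
No repressor is bound and VorP is active, so *qilP* is transcribed.
So QilP is produced and active.
Ornithine is absent, so TemN is inactive.
Homoserine is present, so KosW is inactive.
Autoinducer-2 is absent, so TemE is inactive.
Fe²⁺ is present, so ElnG is inactive.
Required activator TemE is absent, so *nolT* is not transcribed.
So NolT is not produced.
Required activator KosW is absent, so *sovW* is not transcribed.
So SovW is not produced.
Required activator SovW is absent, so *fenB* is not transcribed.
So FenB is not produced.
Required activator TemN is absent, so *wexB* is not transcribed.

OFF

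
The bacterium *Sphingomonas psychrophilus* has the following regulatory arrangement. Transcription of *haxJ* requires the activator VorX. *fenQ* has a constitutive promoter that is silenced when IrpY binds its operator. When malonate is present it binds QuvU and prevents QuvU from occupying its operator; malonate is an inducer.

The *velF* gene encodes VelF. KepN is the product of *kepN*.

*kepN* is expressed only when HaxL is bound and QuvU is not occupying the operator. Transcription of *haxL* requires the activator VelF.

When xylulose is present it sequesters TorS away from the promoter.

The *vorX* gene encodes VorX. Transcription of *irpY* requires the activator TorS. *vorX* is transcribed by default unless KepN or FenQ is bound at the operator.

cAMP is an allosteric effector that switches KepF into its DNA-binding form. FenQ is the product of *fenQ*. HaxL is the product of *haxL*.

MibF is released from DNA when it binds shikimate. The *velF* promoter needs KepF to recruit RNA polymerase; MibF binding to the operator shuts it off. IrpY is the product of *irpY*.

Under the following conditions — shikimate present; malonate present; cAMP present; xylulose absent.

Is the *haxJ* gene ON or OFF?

Shikimate is present, so MibF is inactive.
cAMP is present, so KepF is active.
No repressor is bound and KepF is active, so *velF* is transcribed.
So VelF is produced and active.
No repressor is bound and VelF is active, so *haxL* is transcribed.
So HaxL is produced and active.
Malonate is present, so QuvU is inactive.
No repressor is bound and HaxL is active, so *kepN* is transcribed.
So KepN is produced and active.
Xylulose is absent, so TorS is active.
No repressor is bound and TorS is active, so *irpY* is transcribed.
So IrpY is produced and active.
With repressor IrpY bound, *fenQ* is not transcribed.
So FenQ is not produced.
With repressor KepN bound, *vorX* is not transcribed.
So VorX is not produced.
Required activator VorX is absent, so *haxJ* is not transcribed.

OFF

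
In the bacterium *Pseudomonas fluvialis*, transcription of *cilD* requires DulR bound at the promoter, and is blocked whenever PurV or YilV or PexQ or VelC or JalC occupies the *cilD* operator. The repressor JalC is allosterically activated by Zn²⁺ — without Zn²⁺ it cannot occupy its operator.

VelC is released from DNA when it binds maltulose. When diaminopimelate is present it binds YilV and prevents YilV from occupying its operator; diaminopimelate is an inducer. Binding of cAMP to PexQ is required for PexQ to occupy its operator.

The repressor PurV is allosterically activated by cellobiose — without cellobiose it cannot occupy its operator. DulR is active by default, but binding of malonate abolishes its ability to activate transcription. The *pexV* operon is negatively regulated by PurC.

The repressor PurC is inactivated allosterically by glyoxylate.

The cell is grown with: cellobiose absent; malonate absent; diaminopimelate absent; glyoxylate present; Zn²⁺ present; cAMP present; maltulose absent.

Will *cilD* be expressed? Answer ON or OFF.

Cellobiose is absent, so PurV is inactive.
Diaminopimelate is absent, so YilV is active.
Malonate is absent, so DulR is active.
cAMP is present, so PexQ is active.
Maltulose is absent, so VelC is active.
Zn²⁺ is present, so JalC is active.
With repressor YilV bound, *cilD* is not transcribed.

OFF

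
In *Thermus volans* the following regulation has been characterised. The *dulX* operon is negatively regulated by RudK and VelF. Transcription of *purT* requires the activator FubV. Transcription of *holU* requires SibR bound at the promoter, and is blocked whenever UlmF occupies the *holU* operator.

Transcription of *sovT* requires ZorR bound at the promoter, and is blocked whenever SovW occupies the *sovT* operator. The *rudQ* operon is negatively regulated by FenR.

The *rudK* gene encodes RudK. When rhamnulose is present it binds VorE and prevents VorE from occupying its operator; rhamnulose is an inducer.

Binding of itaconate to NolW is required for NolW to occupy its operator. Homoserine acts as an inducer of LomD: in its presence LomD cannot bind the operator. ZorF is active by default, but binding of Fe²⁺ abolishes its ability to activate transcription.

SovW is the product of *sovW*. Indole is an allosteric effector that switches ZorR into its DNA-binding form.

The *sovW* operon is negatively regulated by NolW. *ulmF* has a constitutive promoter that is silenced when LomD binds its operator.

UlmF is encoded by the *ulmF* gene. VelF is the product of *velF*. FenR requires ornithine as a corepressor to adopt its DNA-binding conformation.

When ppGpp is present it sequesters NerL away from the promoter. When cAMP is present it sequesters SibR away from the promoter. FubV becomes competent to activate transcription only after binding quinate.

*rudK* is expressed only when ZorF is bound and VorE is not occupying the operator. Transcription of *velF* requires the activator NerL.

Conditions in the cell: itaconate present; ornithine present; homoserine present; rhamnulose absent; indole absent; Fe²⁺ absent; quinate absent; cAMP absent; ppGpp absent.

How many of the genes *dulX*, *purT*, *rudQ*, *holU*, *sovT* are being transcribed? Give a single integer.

Rhamnulose is absent, so VorE is active.
Fe²⁺ is absent, so ZorF is active.
With repressor VorE bound, *rudK* is not transcribed.
So RudK is not produced.
ppGpp is absent, so NerL is active.
No repressor is bound and NerL is active, so *velF* is transcribed.
So VelF is produced and active.
With repressor VelF bound, *dulX* is not transcribed.
→ *dulX* is OFF.
Quinate is absent, so FubV is inactive.
Required activator FubV is absent, so *purT* is not transcribed.
→ *purT* is OFF.
Ornithine is present, so FenR is active.
With repressor FenR bound, *rudQ* is not transcribed.
→ *rudQ* is OFF.
Homoserine is present, so LomD is inactive.
With no repressor bound, *ulmF* is transcribed.
So UlmF is produced and active.
cAMP is absent, so SibR is active.
With repressor UlmF bound, *holU* is not transcribed.
→ *holU* is OFF.
Indole is absent, so ZorR is inactive.
Itaconate is present, so NolW is active.
With repressor NolW bound, *sovW* is not transcribed.
So SovW is not produced.
Required activator ZorR is absent, so *sovT* is not transcribed.
→ *sovT* is OFF.
0 of the 5 genes are transcribed.

0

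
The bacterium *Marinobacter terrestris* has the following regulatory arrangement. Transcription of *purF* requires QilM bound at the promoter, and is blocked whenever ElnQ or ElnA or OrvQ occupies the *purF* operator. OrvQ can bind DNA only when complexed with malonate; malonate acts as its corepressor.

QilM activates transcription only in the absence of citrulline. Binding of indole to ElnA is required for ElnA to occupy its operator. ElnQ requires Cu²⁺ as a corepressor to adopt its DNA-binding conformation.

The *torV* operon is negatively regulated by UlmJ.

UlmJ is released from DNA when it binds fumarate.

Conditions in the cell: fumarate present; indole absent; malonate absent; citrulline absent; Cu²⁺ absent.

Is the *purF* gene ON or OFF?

Cu²⁺ is absent, so ElnQ is inactive.
Indole is absent, so ElnA is inactive.
Malonate is absent, so OrvQ is inactive.
Citrulline is absent, so QilM is active.
No repressor is bound and QilM is active, so *purF* is transcribed.

ON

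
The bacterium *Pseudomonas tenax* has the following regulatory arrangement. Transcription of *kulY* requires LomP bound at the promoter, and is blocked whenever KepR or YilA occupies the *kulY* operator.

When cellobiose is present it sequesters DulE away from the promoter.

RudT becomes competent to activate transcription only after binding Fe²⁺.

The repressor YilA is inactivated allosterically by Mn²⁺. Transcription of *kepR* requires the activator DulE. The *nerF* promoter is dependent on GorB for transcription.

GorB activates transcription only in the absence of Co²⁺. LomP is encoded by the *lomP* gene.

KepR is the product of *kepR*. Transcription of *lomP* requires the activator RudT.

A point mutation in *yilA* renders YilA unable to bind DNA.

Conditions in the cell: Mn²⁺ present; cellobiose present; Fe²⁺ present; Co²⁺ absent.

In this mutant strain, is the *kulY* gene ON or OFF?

ON

Cellobiose is present, so DulE is inactive.
Required activator DulE is absent, so *kepR* is not transcribed.
So KepR is not produced.
YilA is non-functional in this strain, so it has no effect.
Fe²⁺ is present, so RudT is active.
No repressor is bound and RudT is active, so *lomP* is transcribed.
So LomP is produced and active.
No repressor is bound and LomP is active, so *kulY* is transcribed.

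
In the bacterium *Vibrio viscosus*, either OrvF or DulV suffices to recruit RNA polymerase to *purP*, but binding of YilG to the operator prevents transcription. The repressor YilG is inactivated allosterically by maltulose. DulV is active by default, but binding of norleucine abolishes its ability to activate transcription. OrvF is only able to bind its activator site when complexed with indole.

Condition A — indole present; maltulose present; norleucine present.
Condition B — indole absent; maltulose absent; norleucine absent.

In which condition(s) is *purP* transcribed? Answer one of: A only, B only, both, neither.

A only

Condition A:
Indole is present, so OrvF is active.
Maltulose is present, so YilG is inactive.
Norleucine is present, so DulV is inactive.
Activator OrvF is present, so *purP* is transcribed.
→ *purP* is ON in A.
Condition B:
Indole is absent, so OrvF is inactive.
Maltulose is absent, so YilG is active.
Norleucine is absent, so DulV is active.
With repressor YilG bound, *purP* is not transcribed.
→ *purP* is OFF in B.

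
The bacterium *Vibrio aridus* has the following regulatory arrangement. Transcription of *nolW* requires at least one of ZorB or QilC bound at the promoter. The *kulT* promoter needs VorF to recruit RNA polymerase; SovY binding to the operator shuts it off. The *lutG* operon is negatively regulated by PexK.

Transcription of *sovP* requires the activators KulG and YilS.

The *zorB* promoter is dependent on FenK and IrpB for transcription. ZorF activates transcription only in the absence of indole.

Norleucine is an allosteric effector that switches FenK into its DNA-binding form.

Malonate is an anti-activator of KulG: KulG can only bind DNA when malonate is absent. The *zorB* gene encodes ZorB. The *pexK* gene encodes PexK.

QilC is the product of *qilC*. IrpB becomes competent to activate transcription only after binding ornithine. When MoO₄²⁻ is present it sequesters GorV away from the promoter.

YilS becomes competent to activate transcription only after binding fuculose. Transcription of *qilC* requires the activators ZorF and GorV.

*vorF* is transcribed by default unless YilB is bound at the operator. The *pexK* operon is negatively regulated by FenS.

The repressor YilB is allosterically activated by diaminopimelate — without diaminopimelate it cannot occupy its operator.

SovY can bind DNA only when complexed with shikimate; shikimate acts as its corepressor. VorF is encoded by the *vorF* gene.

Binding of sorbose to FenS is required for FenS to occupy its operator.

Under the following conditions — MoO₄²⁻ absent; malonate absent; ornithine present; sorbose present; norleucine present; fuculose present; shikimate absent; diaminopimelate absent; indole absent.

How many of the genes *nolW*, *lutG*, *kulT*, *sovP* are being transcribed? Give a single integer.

4

Norleucine is present, so FenK is active.
Ornithine is present, so IrpB is active.
No repressor is bound and FenK and IrpB are active, so *zorB* is transcribed.
So ZorB is produced and active.
Indole is absent, so ZorF is active.
MoO₄²⁻ is absent, so GorV is active.
No repressor is bound and ZorF and GorV are active, so *qilC* is transcribed.
So QilC is produced and active.
Activator ZorB is present, so *nolW* is transcribed.
→ *nolW* is ON.
Sorbose is present, so FenS is active.
With repressor FenS bound, *pexK* is not transcribed.
So PexK is not produced.
With no repressor bound, *lutG* is transcribed.
→ *lutG* is ON.
Diaminopimelate is absent, so YilB is inactive.
With no repressor bound, *vorF* is transcribed.
So VorF is produced and active.
Shikimate is absent, so SovY is inactive.
No repressor is bound and VorF is active, so *kulT* is transcribed.
→ *kulT* is ON.
Malonate is absent, so KulG is active.
Fuculose is present, so YilS is active.
No repressor is bound and KulG and YilS are active, so *sovP* is transcribed.
→ *sovP* is ON.
4 of the 4 genes are transcribed.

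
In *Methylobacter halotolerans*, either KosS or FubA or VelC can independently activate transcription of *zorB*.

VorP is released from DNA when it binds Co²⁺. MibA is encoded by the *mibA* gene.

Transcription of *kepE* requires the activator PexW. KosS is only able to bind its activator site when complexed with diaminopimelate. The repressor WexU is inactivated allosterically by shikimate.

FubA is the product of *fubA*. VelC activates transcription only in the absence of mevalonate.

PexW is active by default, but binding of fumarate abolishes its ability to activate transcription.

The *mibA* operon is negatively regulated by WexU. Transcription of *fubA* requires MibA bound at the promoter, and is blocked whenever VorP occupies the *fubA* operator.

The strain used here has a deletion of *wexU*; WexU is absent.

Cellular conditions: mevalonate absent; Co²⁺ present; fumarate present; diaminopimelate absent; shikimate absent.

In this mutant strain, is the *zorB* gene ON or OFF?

ON

Diaminopimelate is absent, so KosS is inactive.
Co²⁺ is present, so VorP is inactive.
WexU is non-functional in this strain, so it has no effect.
With no repressor bound, *mibA* is transcribed.
So MibA is produced and active.
No repressor is bound and MibA is active, so *fubA* is transcribed.
So FubA is produced and active.
Mevalonate is absent, so VelC is active.
Activator FubA is present, so *zorB* is transcribed.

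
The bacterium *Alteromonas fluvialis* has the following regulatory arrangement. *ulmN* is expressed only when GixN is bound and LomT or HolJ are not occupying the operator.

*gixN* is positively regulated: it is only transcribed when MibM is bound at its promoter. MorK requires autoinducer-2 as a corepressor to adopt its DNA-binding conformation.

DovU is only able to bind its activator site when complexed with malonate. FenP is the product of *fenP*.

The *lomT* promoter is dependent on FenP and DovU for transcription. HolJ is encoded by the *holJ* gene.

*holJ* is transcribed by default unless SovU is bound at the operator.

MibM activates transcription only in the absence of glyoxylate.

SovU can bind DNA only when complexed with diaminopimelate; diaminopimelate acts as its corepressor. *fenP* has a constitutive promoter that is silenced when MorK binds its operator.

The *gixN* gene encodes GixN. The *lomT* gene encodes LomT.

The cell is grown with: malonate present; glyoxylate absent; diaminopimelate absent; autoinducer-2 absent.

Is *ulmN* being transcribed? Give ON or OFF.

Autoinducer-2 is absent, so MorK is inactive.
With no repressor bound, *fenP* is transcribed.
So FenP is produced and active.
Malonate is present, so DovU is active.
No repressor is bound and FenP and DovU are active, so *lomT* is transcribed.
So LomT is produced and active.
Glyoxylate is absent, so MibM is active.
No repressor is bound and MibM is active, so *gixN* is transcribed.
So GixN is produced and active.
Diaminopimelate is absent, so SovU is inactive.
With no repressor bound, *holJ* is transcribed.
So HolJ is produced and active.
With repressor LomT bound, *ulmN* is not transcribed.

OFF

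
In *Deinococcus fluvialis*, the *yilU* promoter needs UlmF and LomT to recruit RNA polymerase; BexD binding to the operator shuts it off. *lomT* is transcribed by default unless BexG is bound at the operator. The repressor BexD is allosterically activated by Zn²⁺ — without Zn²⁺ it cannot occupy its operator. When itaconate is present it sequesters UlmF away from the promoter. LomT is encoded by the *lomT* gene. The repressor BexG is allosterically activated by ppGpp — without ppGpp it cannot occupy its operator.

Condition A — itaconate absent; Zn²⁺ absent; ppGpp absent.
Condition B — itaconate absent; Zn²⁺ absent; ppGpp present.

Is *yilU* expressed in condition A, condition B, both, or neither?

A only

Condition A:
Itaconate is absent, so UlmF is active.
Zn²⁺ is absent, so BexD is inactive.
ppGpp is absent, so BexG is inactive.
With no repressor bound, *lomT* is transcribed.
So LomT is produced and active.
No repressor is bound and UlmF and LomT are active, so *yilU* is transcribed.
→ *yilU* is ON in A.
Condition B:
Itaconate is absent, so UlmF is active.
Zn²⁺ is absent, so BexD is inactive.
ppGpp is present, so BexG is active.
With repressor BexG bound, *lomT* is not transcribed.
So LomT is not produced.
Required activator LomT is absent, so *yilU* is not transcribed.
→ *yilU* is OFF in B.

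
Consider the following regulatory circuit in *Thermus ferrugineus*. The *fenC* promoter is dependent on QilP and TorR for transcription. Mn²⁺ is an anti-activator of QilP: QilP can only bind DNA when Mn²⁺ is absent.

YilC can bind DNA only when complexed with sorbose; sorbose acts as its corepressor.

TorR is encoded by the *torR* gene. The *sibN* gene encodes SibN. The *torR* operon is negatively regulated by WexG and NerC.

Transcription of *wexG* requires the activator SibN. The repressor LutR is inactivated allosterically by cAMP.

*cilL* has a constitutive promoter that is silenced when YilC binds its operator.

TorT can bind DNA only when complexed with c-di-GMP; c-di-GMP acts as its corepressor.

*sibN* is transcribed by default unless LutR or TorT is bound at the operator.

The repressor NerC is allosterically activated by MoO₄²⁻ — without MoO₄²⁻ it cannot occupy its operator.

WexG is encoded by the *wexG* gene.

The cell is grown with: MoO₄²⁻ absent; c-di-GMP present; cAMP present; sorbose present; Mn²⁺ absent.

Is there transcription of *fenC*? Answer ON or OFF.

Mn²⁺ is absent, so QilP is active.
cAMP is present, so LutR is inactive.
c-di-GMP is present, so TorT is active.
With repressor TorT bound, *sibN* is not transcribed.
So SibN is not produced.
Required activator SibN is absent, so *wexG* is not transcribed.
So WexG is not produced.
MoO₄²⁻ is absent, so NerC is inactive.
With no repressor bound, *torR* is transcribed.
So TorR is produced and active.
No repressor is bound and QilP and TorR are active, so *fenC* is transcribed.

ON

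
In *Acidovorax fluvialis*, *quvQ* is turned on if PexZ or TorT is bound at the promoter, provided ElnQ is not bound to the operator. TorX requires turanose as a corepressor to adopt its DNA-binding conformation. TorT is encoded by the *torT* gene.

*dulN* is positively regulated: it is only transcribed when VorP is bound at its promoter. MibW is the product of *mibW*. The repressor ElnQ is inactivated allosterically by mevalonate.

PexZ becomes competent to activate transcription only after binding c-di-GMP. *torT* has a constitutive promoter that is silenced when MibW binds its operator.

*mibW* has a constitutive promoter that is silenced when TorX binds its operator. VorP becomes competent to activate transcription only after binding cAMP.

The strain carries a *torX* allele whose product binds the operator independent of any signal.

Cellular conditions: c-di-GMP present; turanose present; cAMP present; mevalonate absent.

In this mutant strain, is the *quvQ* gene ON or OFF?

c-di-GMP is present, so PexZ is active.
Mevalonate is absent, so ElnQ is active.
TorX is constitutively active in this strain.
With repressor TorX bound, *mibW* is not transcribed.
So MibW is not produced.
With no repressor bound, *torT* is transcribed.
So TorT is produced and active.
With repressor ElnQ bound, *quvQ* is not transcribed.

OFF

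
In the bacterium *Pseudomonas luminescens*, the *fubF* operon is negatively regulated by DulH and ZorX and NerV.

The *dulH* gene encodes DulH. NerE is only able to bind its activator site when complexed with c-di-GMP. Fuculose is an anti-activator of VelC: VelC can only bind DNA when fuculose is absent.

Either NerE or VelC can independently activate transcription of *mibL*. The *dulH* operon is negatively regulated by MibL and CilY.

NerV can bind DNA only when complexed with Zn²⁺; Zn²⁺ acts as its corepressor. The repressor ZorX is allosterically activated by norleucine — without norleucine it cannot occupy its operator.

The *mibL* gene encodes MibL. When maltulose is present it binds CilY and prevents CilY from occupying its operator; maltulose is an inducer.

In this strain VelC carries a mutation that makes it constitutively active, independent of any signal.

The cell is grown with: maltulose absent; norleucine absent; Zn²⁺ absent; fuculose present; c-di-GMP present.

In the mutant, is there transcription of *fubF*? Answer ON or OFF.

ON

c-di-GMP is present, so NerE is active.
VelC is constitutively active in this strain.
Activator NerE is present, so *mibL* is transcribed.
So MibL is produced and active.
Maltulose is absent, so CilY is active.
With repressor MibL bound, *dulH* is not transcribed.
So DulH is not produced.
Norleucine is absent, so ZorX is inactive.
Zn²⁺ is absent, so NerV is inactive.
With no repressor bound, *fubF* is transcribed.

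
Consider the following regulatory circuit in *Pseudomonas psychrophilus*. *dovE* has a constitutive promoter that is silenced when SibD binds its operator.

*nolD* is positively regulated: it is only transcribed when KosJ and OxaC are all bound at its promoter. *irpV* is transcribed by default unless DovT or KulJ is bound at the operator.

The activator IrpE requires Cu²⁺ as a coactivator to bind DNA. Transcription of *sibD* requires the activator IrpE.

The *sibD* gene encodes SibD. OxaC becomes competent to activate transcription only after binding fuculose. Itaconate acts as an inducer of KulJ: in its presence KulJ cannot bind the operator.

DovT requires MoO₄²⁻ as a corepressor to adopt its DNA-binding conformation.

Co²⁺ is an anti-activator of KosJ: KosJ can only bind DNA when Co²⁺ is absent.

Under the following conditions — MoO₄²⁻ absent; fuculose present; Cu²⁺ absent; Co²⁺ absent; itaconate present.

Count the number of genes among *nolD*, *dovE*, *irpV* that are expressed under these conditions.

Co²⁺ is absent, so KosJ is active.
Fuculose is present, so OxaC is active.
No repressor is bound and KosJ and OxaC are active, so *nolD* is transcribed.
→ *nolD* is ON.
Cu²⁺ is absent, so IrpE is inactive.
Required activator IrpE is absent, so *sibD* is not transcribed.
So SibD is not produced.
With no repressor bound, *dovE* is transcribed.
→ *dovE* is ON.
MoO₄²⁻ is absent, so DovT is inactive.
Itaconate is present, so KulJ is inactive.
With no repressor bound, *irpV* is transcribed.
→ *irpV* is ON.
3 of the 3 genes are transcribed.

3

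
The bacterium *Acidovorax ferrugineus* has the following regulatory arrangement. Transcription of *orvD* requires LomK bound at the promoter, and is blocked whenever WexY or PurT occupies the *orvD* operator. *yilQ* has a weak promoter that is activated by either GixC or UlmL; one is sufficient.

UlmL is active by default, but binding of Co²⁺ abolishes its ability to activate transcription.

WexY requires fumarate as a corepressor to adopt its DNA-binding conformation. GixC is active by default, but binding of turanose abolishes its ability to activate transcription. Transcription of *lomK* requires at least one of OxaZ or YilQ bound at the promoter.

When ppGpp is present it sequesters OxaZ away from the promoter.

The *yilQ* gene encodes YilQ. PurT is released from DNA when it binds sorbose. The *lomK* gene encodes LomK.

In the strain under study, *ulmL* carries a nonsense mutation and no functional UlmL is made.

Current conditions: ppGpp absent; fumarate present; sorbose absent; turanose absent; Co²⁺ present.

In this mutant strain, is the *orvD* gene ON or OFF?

OFF

ppGpp is absent, so OxaZ is active.
Turanose is absent, so GixC is active.
UlmL is non-functional in this strain, so it has no effect.
Activator GixC is present, so *yilQ* is transcribed.
So YilQ is produced and active.
Activator OxaZ is present, so *lomK* is transcribed.
So LomK is produced and active.
Fumarate is present, so WexY is active.
Sorbose is absent, so PurT is active.
With repressor WexY bound, *orvD* is not transcribed.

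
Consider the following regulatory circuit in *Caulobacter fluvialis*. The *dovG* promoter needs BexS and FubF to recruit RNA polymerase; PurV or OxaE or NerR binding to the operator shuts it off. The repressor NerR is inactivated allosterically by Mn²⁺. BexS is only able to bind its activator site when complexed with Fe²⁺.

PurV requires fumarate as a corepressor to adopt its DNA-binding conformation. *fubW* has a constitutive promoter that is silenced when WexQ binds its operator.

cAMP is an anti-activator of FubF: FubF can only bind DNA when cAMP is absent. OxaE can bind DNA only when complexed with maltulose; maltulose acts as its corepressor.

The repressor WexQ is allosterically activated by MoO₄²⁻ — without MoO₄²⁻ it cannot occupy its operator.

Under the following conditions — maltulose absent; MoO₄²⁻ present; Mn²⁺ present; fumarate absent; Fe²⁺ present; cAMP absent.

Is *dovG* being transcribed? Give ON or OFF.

Fe²⁺ is present, so BexS is active.
cAMP is absent, so FubF is active.
Fumarate is absent, so PurV is inactive.
Maltulose is absent, so OxaE is inactive.
Mn²⁺ is present, so NerR is inactive.
No repressor is bound and BexS and FubF are active, so *dovG* is transcribed.

ON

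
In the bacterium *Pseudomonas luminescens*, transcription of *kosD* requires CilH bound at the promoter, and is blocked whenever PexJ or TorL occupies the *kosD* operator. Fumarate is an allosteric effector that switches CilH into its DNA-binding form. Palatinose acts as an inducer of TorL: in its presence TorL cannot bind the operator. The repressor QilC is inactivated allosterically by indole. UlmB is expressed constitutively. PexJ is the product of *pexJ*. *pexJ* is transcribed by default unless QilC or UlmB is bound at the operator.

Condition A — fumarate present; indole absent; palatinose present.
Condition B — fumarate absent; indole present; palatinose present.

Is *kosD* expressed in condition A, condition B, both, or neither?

Condition A:
Fumarate is present, so CilH is active.
Indole is absent, so QilC is active.
UlmB is produced constitutively and is active.
With repressor QilC bound, *pexJ* is not transcribed.
So PexJ is not produced.
Palatinose is present, so TorL is inactive.
No repressor is bound and CilH is active, so *kosD* is transcribed.
→ *kosD* is ON in A.
Condition B:
Fumarate is absent, so CilH is inactive.
Indole is present, so QilC is inactive.
UlmB is produced constitutively and is active.
With repressor UlmB bound, *pexJ* is not transcribed.
So PexJ is not produced.
Palatinose is present, so TorL is inactive.
Required activator CilH is absent, so *kosD* is not transcribed.
→ *kosD* is OFF in B.

A only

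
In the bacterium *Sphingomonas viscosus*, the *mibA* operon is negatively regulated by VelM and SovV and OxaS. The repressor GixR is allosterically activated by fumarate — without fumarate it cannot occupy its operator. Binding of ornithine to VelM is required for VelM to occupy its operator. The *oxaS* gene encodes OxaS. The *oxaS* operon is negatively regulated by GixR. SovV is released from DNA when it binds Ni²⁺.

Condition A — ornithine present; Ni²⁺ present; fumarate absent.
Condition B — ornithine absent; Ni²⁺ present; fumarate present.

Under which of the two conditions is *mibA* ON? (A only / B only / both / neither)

B only

Condition A:
Ornithine is present, so VelM is active.
Ni²⁺ is present, so SovV is inactive.
Fumarate is absent, so GixR is inactive.
With no repressor bound, *oxaS* is transcribed.
So OxaS is produced and active.
With repressor VelM bound, *mibA* is not transcribed.
→ *mibA* is OFF in A.
Condition B:
Ornithine is absent, so VelM is inactive.
Ni²⁺ is present, so SovV is inactive.
Fumarate is present, so GixR is active.
With repressor GixR bound, *oxaS* is not transcribed.
So OxaS is not produced.
With no repressor bound, *mibA* is transcribed.
→ *mibA* is ON in B.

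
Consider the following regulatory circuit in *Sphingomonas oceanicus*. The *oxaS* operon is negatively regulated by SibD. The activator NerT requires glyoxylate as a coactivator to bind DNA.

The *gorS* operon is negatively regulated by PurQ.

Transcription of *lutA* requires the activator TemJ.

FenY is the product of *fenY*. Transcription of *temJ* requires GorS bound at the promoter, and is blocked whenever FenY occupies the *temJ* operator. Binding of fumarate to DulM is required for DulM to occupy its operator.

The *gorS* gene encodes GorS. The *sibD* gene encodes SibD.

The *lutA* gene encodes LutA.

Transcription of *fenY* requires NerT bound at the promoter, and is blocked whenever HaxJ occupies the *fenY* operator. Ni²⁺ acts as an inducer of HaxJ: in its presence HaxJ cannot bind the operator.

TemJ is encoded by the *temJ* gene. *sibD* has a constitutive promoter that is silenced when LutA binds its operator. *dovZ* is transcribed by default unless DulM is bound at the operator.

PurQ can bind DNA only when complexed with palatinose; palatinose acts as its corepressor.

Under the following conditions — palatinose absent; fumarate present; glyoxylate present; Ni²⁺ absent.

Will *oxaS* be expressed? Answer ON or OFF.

ON

Palatinose is absent, so PurQ is inactive.
With no repressor bound, *gorS* is transcribed.
So GorS is produced and active.
Glyoxylate is present, so NerT is active.
Ni²⁺ is absent, so HaxJ is active.
With repressor HaxJ bound, *fenY* is not transcribed.
So FenY is not produced.
No repressor is bound and GorS is active, so *temJ* is transcribed.
So TemJ is produced and active.
No repressor is bound and TemJ is active, so *lutA* is transcribed.
So LutA is produced and active.
With repressor LutA bound, *sibD* is not transcribed.
So SibD is not produced.
With no repressor bound, *oxaS* is transcribed.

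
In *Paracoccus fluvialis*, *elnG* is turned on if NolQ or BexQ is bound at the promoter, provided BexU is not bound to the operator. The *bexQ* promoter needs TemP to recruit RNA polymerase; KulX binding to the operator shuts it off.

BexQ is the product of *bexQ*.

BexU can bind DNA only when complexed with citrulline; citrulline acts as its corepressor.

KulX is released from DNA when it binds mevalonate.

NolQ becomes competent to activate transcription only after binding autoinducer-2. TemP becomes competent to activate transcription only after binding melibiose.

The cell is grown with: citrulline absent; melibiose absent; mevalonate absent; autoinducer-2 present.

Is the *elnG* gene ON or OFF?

ON

Autoinducer-2 is present, so NolQ is active.
Citrulline is absent, so BexU is inactive.
Mevalonate is absent, so KulX is active.
Melibiose is absent, so TemP is inactive.
With repressor KulX bound, *bexQ* is not transcribed.
So BexQ is not produced.
Activator NolQ is present, so *elnG* is transcribed.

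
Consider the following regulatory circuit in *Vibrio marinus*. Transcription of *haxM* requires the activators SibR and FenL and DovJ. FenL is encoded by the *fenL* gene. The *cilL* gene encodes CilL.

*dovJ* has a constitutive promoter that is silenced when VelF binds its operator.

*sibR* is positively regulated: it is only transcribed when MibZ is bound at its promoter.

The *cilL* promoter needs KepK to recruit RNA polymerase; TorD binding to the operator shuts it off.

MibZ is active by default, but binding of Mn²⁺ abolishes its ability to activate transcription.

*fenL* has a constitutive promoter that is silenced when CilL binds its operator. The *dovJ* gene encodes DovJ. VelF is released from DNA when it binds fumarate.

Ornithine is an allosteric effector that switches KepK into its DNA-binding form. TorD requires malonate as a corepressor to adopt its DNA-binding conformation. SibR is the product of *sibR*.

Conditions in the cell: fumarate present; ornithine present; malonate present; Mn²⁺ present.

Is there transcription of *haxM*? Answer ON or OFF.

Mn²⁺ is present, so MibZ is inactive.
Required activator MibZ is absent, so *sibR* is not transcribed.
So SibR is not produced.
Ornithine is present, so KepK is active.
Malonate is present, so TorD is active.
With repressor TorD bound, *cilL* is not transcribed.
So CilL is not produced.
With no repressor bound, *fenL* is transcribed.
So FenL is produced and active.
Fumarate is present, so VelF is inactive.
With no repressor bound, *dovJ* is transcribed.
So DovJ is produced and active.
Required activator SibR is absent, so *haxM* is not transcribed.

OFF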